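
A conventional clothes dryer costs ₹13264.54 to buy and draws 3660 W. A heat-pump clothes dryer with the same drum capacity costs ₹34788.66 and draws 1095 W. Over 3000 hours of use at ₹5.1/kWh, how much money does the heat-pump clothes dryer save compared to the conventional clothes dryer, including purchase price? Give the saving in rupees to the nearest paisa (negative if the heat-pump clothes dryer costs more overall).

₹17720.38

conventional clothes dryer: ₹13264.54 + (3660/1000) kW × 3000 h × ₹5.1 = ₹13264.54 + ₹55998 = ₹69262.54
heat-pump clothes dryer: ₹34788.66 + (1095/1000) kW × 3000 h × ₹5.1 = ₹34788.66 + ₹16753.5 = ₹51542.16
Saving = ₹69262.54 − ₹51542.16 = ₹17720.38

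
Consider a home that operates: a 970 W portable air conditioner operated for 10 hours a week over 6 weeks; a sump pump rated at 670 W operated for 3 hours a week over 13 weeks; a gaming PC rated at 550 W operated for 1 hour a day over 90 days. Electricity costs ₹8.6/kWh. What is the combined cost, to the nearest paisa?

₹1150.94

portable air conditioner: Runtime = 10 h/week × 6 weeks = 60 h
portable air conditioner: 0.97 kW × 60 h = 58.2 kWh
sump pump: Runtime = 3 h/week × 13 weeks = 39 h
sump pump: 0.67 kW × 39 h = 26.13 kWh
gaming PC: Runtime = 1 h/day × 90 days = 90 h
gaming PC: 0.55 kW × 90 h = 49.5 kWh
Total energy = 133.83 kWh
Cost = 133.83 × ₹8.6 = ₹1150.94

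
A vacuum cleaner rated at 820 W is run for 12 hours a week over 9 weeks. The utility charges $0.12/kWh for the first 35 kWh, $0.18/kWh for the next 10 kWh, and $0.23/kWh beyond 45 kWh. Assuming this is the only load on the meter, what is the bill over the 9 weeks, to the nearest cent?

$16.02

Runtime = 12 h/week × 9 weeks = 108 h
Energy = 0.82 kW × 108 h = 88.56 kWh
Tier 1 (0–35 kWh): 35 × $0.12 = $4.2
Tier 2 (35–45 kWh): 10 × $0.18 = $1.8
Above 45 kWh: 43.56 × $0.23 = $10.0188
Bill = $16.02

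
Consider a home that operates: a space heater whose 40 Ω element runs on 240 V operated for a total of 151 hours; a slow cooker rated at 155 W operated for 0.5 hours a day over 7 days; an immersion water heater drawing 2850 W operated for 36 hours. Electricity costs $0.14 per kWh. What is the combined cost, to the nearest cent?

$44.88

space heater: Power = V²/R = 240²/40 = 1440 W = 1.44 kW
space heater: 1.44 kW × 151 h = 217.44 kWh
slow cooker: Runtime = 0.5 h/day × 7 days = 3.5 h
slow cooker: 0.155 kW × 3.5 h = 0.5425 kWh
immersion water heater: 2.85 kW × 36 h = 102.6 kWh
Total energy = 320.5825 kWh
Cost = 320.5825 × $0.14 = $44.88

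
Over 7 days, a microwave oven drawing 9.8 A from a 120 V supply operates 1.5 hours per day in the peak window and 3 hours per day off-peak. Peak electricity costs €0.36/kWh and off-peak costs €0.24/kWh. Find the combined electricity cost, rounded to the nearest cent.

Power = 9.8 A × 120 V = 1176 W = 1.176 kW
Peak energy = 1.176 kW × 1.5 h × 7 = 12.348 kWh
Off-peak energy = 1.176 kW × 3 h × 7 = 24.696 kWh
Cost = 12.348 × €0.36 + 24.696 × €0.24 = €4.44528 + €5.92704 = €10.37

€10.37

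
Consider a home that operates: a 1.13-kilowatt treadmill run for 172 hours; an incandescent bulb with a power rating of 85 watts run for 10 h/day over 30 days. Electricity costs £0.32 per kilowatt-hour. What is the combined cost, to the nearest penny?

treadmill: 1.13 kW × 172 h = 194.36 kWh
incandescent bulb: Runtime = 10 h/day × 30 days = 300 h
incandescent bulb: 0.085 kW × 300 h = 25.5 kWh
Total energy = 219.86 kWh
Cost = 219.86 × £0.32 = £70.36

£70.36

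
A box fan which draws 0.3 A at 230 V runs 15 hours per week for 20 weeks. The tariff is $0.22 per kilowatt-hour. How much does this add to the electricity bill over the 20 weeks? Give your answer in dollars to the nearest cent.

$4.55

Power = 0.3 A × 230 V = 69 W = 0.069 kW
Runtime = 15 h/week × 20 weeks = 300 h
Energy = 0.069 kW × 300 h = 20.7 kWh
Cost = 20.7 kWh × $0.22/kWh = $4.55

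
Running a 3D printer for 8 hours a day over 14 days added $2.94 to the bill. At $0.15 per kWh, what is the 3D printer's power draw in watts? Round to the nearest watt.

175 W

Energy = $2.94 ÷ $0.15/kWh = 19.6 kWh
Runtime = 8 h/day × 14 days = 112 h
Power = 19.6 kWh ÷ 112 h = 0.175 kW = 175 W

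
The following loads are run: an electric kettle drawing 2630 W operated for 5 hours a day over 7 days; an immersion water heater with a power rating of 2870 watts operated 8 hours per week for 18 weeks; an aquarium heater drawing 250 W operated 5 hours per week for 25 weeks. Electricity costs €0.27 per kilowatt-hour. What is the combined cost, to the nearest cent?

€144.88

electric kettle: Runtime = 5 h/day × 7 days = 35 h
electric kettle: 2.63 kW × 35 h = 92.05 kWh
immersion water heater: Runtime = 8 h/week × 18 weeks = 144 h
immersion water heater: 2.87 kW × 144 h = 413.28 kWh
aquarium heater: Runtime = 5 h/week × 25 weeks = 125 h
aquarium heater: 0.25 kW × 125 h = 31.25 kWh
Total energy = 536.58 kWh
Cost = 536.58 × €0.27 = €144.88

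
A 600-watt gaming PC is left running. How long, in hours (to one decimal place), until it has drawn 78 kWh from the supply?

Hours = 78 kWh ÷ 0.6 kW = 130.0 h

130.0 h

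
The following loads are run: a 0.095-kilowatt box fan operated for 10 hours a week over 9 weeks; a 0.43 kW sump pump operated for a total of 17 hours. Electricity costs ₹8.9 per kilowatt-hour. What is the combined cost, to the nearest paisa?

box fan: Runtime = 10 h/week × 9 weeks = 90 h
box fan: 0.095 kW × 90 h = 8.55 kWh
sump pump: 0.43 kW × 17 h = 7.31 kWh
Total energy = 15.86 kWh
Cost = 15.86 × ₹8.9 = ₹141.15

₹141.15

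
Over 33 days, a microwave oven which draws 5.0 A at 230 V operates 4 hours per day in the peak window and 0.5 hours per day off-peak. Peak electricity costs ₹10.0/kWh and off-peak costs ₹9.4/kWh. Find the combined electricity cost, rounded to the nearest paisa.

₹1696.37

Power = 5.0 A × 230 V = 1150 W = 1.15 kW
Peak energy = 1.15 kW × 4 h × 33 = 151.8 kWh
Off-peak energy = 1.15 kW × 0.5 h × 33 = 18.975 kWh
Cost = 151.8 × ₹10.0 + 18.975 × ₹9.4 = ₹1518 + ₹178.365 = ₹1696.37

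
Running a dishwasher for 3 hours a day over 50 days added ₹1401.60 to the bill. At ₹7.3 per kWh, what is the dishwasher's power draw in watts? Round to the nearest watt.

Energy = ₹1401.60 ÷ ₹7.3/kWh = 192 kWh
Runtime = 3 h/day × 50 days = 150 h
Power = 192 kWh ÷ 150 h = 1.28 kW = 1280 W

1280 W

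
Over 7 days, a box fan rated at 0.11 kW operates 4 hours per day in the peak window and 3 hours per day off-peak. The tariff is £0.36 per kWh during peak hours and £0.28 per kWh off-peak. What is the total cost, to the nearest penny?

£1.76

Peak energy = 0.11 kW × 4 h × 7 = 3.08 kWh
Off-peak energy = 0.11 kW × 3 h × 7 = 2.31 kWh
Cost = 3.08 × £0.36 + 2.31 × £0.28 = £1.1088 + £0.6468 = £1.76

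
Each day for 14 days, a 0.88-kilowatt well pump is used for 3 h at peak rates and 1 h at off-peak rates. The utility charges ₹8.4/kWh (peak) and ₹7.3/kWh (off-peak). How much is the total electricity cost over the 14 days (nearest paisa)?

Peak energy = 0.88 kW × 3 h × 14 = 36.96 kWh
Off-peak energy = 0.88 kW × 1 h × 14 = 12.32 kWh
Cost = 36.96 × ₹8.4 + 12.32 × ₹7.3 = ₹310.464 + ₹89.936 = ₹400.40

₹400.40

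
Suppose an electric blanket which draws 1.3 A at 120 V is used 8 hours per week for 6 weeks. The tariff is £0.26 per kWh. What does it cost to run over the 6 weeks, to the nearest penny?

£1.95

Power = 1.3 A × 120 V = 156 W = 0.156 kW
Runtime = 8 h/week × 6 weeks = 48 h
Energy = 0.156 kW × 48 h = 7.488 kWh
Cost = 7.488 kWh × £0.26/kWh = £1.95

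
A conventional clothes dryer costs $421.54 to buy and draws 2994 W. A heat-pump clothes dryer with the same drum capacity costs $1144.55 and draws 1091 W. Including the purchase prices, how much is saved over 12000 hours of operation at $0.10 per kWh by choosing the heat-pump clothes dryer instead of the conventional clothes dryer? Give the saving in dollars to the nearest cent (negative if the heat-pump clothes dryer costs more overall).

$1560.59

conventional clothes dryer: $421.54 + (2994/1000) kW × 12000 h × $0.10 = $421.54 + $3592.8 = $4014.34
heat-pump clothes dryer: $1144.55 + (1091/1000) kW × 12000 h × $0.10 = $1144.55 + $1309.2 = $2453.75
Saving = $4014.34 − $2453.75 = $1560.59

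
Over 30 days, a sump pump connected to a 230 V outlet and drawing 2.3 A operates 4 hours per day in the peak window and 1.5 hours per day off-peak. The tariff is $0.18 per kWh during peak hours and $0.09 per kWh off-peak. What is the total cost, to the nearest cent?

Power = 2.3 A × 230 V = 529 W = 0.529 kW
Peak energy = 0.529 kW × 4 h × 30 = 63.48 kWh
Off-peak energy = 0.529 kW × 1.5 h × 30 = 23.805 kWh
Cost = 63.48 × $0.18 + 23.805 × $0.09 = $11.4264 + $2.14245 = $13.57

$13.57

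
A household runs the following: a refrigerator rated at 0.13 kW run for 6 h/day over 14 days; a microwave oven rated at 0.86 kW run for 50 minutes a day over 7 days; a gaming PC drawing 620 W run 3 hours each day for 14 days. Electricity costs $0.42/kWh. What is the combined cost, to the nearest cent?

$17.63

refrigerator: Runtime = 6 h/day × 14 days = 84 h
refrigerator: 0.13 kW × 84 h = 10.92 kWh
microwave oven: Runtime = 50 min × 7 = 350 min = 5.833333… h
microwave oven: 0.86 kW × 5.833333… h = 5.016666… kWh
gaming PC: Runtime = 3 h/day × 14 days = 42 h
gaming PC: 0.62 kW × 42 h = 26.04 kWh
Total energy = 41.976666… kWh
Cost = 41.976666… × $0.42 = $17.63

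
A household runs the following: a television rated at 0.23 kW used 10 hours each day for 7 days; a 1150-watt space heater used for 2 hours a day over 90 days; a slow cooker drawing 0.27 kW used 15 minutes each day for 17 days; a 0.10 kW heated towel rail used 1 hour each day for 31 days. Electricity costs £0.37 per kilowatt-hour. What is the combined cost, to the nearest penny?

£84.12

television: Runtime = 10 h/day × 7 days = 70 h
television: 0.23 kW × 70 h = 16.1 kWh
space heater: Runtime = 2 h/day × 90 days = 180 h
space heater: 1.15 kW × 180 h = 207 kWh
slow cooker: Runtime = 15 min × 17 = 255 min = 4.25 h
slow cooker: 0.27 kW × 4.25 h = 1.1475 kWh
heated towel rail: Runtime = 1 h/day × 31 days = 31 h
heated towel rail: 0.1 kW × 31 h = 3.1 kWh
Total energy = 227.3475 kWh
Cost = 227.3475 × £0.37 = £84.12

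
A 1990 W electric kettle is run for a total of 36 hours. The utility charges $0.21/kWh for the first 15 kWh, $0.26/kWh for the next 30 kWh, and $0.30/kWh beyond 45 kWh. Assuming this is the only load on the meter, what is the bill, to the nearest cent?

Energy = 1.99 kW × 36 h = 71.64 kWh
Tier 1 (0–15 kWh): 15 × $0.21 = $3.15
Tier 2 (15–45 kWh): 30 × $0.26 = $7.8
Above 45 kWh: 26.64 × $0.30 = $7.992
Bill = $18.94

$18.94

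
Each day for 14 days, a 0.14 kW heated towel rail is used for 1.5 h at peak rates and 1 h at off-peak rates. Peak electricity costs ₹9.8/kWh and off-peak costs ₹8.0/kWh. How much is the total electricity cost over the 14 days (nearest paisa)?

₹44.49

Peak energy = 0.14 kW × 1.5 h × 14 = 2.94 kWh
Off-peak energy = 0.14 kW × 1 h × 14 = 1.96 kWh
Cost = 2.94 × ₹9.8 + 1.96 × ₹8.0 = ₹28.812 + ₹15.68 = ₹44.49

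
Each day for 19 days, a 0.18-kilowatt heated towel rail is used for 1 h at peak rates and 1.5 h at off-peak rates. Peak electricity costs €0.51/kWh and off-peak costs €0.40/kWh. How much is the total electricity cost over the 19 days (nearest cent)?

Peak energy = 0.18 kW × 1 h × 19 = 3.42 kWh
Off-peak energy = 0.18 kW × 1.5 h × 19 = 5.13 kWh
Cost = 3.42 × €0.51 + 5.13 × €0.40 = €1.7442 + €2.052 = €3.80

€3.80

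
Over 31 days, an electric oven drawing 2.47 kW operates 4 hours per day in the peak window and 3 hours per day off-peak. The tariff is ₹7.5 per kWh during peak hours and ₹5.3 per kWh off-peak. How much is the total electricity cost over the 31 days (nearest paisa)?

₹3514.56

Peak energy = 2.47 kW × 4 h × 31 = 306.28 kWh
Off-peak energy = 2.47 kW × 3 h × 31 = 229.71 kWh
Cost = 306.28 × ₹7.5 + 229.71 × ₹5.3 = ₹2297.1 + ₹1217.463 = ₹3514.56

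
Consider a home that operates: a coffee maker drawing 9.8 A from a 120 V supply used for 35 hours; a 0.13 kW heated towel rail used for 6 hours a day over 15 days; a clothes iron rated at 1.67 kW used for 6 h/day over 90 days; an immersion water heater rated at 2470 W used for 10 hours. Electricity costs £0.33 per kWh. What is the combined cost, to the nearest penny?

£323.19

coffee maker: Power = 9.8 A × 120 V = 1176 W = 1.176 kW
coffee maker: 1.176 kW × 35 h = 41.16 kWh
heated towel rail: Runtime = 6 h/day × 15 days = 90 h
heated towel rail: 0.13 kW × 90 h = 11.7 kWh
clothes iron: Runtime = 6 h/day × 90 days = 540 h
clothes iron: 1.67 kW × 540 h = 901.8 kWh
immersion water heater: 2.47 kW × 10 h = 24.7 kWh
Total energy = 979.36 kWh
Cost = 979.36 × £0.33 = £323.19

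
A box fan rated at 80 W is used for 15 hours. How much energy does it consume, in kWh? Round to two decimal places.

Energy = 0.08 kW × 15 h = 1.2 kWh

1.20 kWh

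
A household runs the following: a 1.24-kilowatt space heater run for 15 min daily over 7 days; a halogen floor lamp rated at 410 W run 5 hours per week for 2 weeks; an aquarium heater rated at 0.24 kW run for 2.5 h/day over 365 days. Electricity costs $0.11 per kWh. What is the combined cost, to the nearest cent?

space heater: Runtime = 15 min × 7 = 105 min = 1.75 h
space heater: 1.24 kW × 1.75 h = 2.17 kWh
halogen floor lamp: Runtime = 5 h/week × 2 weeks = 10 h
halogen floor lamp: 0.41 kW × 10 h = 4.1 kWh
aquarium heater: Runtime = 2.5 h/day × 365 days = 912.5 h
aquarium heater: 0.24 kW × 912.5 h = 219 kWh
Total energy = 225.27 kWh
Cost = 225.27 × $0.11 = $24.78

$24.78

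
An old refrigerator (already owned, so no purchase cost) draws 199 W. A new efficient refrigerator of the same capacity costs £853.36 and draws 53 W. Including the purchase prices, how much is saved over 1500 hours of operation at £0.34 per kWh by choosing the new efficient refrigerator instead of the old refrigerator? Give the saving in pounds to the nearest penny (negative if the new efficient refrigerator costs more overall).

old refrigerator: £0.00 + (199/1000) kW × 1500 h × £0.34 = £0.00 + £101.49 = £101.49
new efficient refrigerator: £853.36 + (53/1000) kW × 1500 h × £0.34 = £853.36 + £27.03 = £880.39
Saving = £101.49 − £880.39 = −£778.9

-£778.90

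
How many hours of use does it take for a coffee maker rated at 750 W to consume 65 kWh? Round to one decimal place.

Hours = 65 kWh ÷ 0.75 kW = 86.7 h

86.7 h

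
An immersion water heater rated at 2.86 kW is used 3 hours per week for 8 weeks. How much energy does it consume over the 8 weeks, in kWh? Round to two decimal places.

Runtime = 3 h/week × 8 weeks = 24 h
Energy = 2.86 kW × 24 h = 68.64 kWh

68.64 kWh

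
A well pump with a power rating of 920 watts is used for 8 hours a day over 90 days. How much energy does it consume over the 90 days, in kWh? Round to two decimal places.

Runtime = 8 h/day × 90 days = 720 h
Energy = 0.92 kW × 720 h = 662.4 kWh

662.40 kWh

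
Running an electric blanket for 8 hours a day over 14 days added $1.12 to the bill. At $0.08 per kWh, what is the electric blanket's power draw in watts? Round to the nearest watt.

125 W

Energy = $1.12 ÷ $0.08/kWh = 14 kWh
Runtime = 8 h/day × 14 days = 112 h
Power = 14 kWh ÷ 112 h = 0.125 kW = 125 W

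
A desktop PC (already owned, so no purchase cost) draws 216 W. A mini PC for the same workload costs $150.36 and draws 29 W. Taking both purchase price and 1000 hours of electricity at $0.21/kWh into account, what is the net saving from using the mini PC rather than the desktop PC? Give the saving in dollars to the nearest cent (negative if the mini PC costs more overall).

desktop PC: $0.00 + (216/1000) kW × 1000 h × $0.21 = $0.00 + $45.36 = $45.36
mini PC: $150.36 + (29/1000) kW × 1000 h × $0.21 = $150.36 + $6.09 = $156.45
Saving = $45.36 − $156.45 = −$111.09

-$111.09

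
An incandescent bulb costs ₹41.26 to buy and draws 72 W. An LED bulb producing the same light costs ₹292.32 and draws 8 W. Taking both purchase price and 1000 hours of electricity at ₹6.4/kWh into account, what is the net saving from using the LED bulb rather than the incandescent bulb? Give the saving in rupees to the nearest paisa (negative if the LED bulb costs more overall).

incandescent bulb: ₹41.26 + (72/1000) kW × 1000 h × ₹6.4 = ₹41.26 + ₹460.8 = ₹502.06
LED bulb: ₹292.32 + (8/1000) kW × 1000 h × ₹6.4 = ₹292.32 + ₹51.2 = ₹343.52
Saving = ₹502.06 − ₹343.52 = ₹158.54

₹158.54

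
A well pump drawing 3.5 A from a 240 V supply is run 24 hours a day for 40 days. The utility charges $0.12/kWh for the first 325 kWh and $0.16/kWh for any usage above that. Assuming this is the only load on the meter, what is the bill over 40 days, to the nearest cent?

Power = 3.5 A × 240 V = 840 W = 0.84 kW
Runtime = 24 h × 40 = 960 h
Energy = 0.84 kW × 960 h = 806.4 kWh
Tier 1 (0–325 kWh): 325 × $0.12 = $39
Above 325 kWh: 481.4 × $0.16 = $77.024
Bill = $116.02

$116.02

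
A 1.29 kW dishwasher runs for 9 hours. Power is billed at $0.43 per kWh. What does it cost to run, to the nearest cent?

Energy = 1.29 kW × 9 h = 11.61 kWh
Cost = 11.61 kWh × $0.43/kWh = $4.99

$4.99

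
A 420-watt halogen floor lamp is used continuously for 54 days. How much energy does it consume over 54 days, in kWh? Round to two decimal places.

Runtime = 24 h × 54 = 1296 h
Energy = 0.42 kW × 1296 h = 544.32 kWh

544.32 kWh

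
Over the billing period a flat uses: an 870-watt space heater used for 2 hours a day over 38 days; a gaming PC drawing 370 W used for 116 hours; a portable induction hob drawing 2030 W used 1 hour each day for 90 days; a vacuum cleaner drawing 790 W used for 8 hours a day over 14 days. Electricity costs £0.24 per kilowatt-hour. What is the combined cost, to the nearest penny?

£91.25

space heater: Runtime = 2 h/day × 38 days = 76 h
space heater: 0.87 kW × 76 h = 66.12 kWh
gaming PC: 0.37 kW × 116 h = 42.92 kWh
portable induction hob: Runtime = 1 h/day × 90 days = 90 h
portable induction hob: 2.03 kW × 90 h = 182.7 kWh
vacuum cleaner: Runtime = 8 h/day × 14 days = 112 h
vacuum cleaner: 0.79 kW × 112 h = 88.48 kWh
Total energy = 380.22 kWh
Cost = 380.22 × £0.24 = £91.25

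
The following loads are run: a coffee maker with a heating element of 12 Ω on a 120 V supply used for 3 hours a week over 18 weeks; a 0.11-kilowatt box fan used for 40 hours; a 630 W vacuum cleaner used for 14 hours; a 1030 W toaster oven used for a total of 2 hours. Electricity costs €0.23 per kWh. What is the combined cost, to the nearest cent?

coffee maker: Power = V²/R = 120²/12 = 1200 W = 1.2 kW
coffee maker: Runtime = 3 h/week × 18 weeks = 54 h
coffee maker: 1.2 kW × 54 h = 64.8 kWh
box fan: 0.11 kW × 40 h = 4.4 kWh
vacuum cleaner: 0.63 kW × 14 h = 8.82 kWh
toaster oven: 1.03 kW × 2 h = 2.06 kWh
Total energy = 80.08 kWh
Cost = 80.08 × €0.23 = €18.42

€18.42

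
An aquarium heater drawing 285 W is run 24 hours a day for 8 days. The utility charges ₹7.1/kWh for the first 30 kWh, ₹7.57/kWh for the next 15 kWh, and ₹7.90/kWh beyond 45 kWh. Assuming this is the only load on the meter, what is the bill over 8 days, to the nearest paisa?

Runtime = 24 h × 8 = 192 h
Energy = 0.285 kW × 192 h = 54.72 kWh
Tier 1 (0–30 kWh): 30 × ₹7.1 = ₹213
Tier 2 (30–45 kWh): 15 × ₹7.57 = ₹113.55
Above 45 kWh: 9.72 × ₹7.90 = ₹76.788
Bill = ₹403.34

₹403.34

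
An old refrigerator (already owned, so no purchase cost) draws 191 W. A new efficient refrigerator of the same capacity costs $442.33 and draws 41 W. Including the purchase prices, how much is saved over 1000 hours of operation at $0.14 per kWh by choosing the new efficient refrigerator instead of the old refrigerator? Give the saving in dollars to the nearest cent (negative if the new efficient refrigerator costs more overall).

-$421.33

old refrigerator: $0.00 + (191/1000) kW × 1000 h × $0.14 = $0.00 + $26.74 = $26.74
new efficient refrigerator: $442.33 + (41/1000) kW × 1000 h × $0.14 = $442.33 + $5.74 = $448.07
Saving = $26.74 − $448.07 = −$421.33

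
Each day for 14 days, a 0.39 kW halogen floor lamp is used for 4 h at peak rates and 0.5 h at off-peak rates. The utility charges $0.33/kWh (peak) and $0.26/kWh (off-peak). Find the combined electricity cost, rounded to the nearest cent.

Peak energy = 0.39 kW × 4 h × 14 = 21.84 kWh
Off-peak energy = 0.39 kW × 0.5 h × 14 = 2.73 kWh
Cost = 21.84 × $0.33 + 2.73 × $0.26 = $7.2072 + $0.7098 = $7.92

$7.92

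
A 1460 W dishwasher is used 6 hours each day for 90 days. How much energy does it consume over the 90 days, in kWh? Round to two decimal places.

Runtime = 6 h/day × 90 days = 540 h
Energy = 1.46 kW × 540 h = 788.4 kWh

788.40 kWh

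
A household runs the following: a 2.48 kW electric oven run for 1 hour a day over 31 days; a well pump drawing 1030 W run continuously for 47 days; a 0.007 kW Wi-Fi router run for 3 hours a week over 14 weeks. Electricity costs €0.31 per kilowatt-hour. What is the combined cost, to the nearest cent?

€384.09

electric oven: Runtime = 1 h/day × 31 days = 31 h
electric oven: 2.48 kW × 31 h = 76.88 kWh
well pump: Runtime = 24 h × 47 = 1128 h
well pump: 1.03 kW × 1128 h = 1161.84 kWh
Wi-Fi router: Runtime = 3 h/week × 14 weeks = 42 h
Wi-Fi router: 0.007 kW × 42 h = 0.294 kWh
Total energy = 1239.014 kWh
Cost = 1239.014 × €0.31 = €384.09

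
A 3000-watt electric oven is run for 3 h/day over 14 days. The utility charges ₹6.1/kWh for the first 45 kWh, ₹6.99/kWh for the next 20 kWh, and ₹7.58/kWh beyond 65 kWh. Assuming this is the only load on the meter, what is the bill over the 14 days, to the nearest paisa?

Runtime = 3 h/day × 14 days = 42 h
Energy = 3 kW × 42 h = 126 kWh
Tier 1 (0–45 kWh): 45 × ₹6.1 = ₹274.5
Tier 2 (45–65 kWh): 20 × ₹6.99 = ₹139.8
Above 65 kWh: 61 × ₹7.58 = ₹462.38
Bill = ₹876.68

₹876.68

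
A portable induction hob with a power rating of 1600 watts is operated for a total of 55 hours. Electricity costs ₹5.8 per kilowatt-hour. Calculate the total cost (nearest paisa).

₹510.40

Energy = 1.6 kW × 55 h = 88 kWh
Cost = 88 kWh × ₹5.8/kWh = ₹510.40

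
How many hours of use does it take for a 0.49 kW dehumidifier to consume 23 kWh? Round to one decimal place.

46.9 h

Hours = 23 kWh ÷ 0.49 kW = 46.9 h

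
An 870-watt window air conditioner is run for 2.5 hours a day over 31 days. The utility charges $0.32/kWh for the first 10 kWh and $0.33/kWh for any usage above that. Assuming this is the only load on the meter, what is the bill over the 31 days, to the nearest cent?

Runtime = 2.5 h/day × 31 days = 77.5 h
Energy = 0.87 kW × 77.5 h = 67.425 kWh
Tier 1 (0–10 kWh): 10 × $0.32 = $3.2
Above 10 kWh: 57.425 × $0.33 = $18.95025
Bill = $22.15

$22.15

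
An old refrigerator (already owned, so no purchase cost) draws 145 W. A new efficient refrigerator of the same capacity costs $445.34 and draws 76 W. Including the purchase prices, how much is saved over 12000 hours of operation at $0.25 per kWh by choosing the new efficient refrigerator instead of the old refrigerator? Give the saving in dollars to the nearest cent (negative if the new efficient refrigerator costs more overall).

-$238.34

old refrigerator: $0.00 + (145/1000) kW × 12000 h × $0.25 = $0.00 + $435 = $435
new efficient refrigerator: $445.34 + (76/1000) kW × 12000 h × $0.25 = $445.34 + $228 = $673.34
Saving = $435 − $673.34 = −$238.34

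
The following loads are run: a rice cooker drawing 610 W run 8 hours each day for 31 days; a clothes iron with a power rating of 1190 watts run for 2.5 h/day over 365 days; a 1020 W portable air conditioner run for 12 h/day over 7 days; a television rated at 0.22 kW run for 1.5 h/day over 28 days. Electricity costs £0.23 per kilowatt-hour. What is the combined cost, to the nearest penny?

£306.38

rice cooker: Runtime = 8 h/day × 31 days = 248 h
rice cooker: 0.61 kW × 248 h = 151.28 kWh
clothes iron: Runtime = 2.5 h/day × 365 days = 912.5 h
clothes iron: 1.19 kW × 912.5 h = 1085.875 kWh
portable air conditioner: Runtime = 12 h/day × 7 days = 84 h
portable air conditioner: 1.02 kW × 84 h = 85.68 kWh
television: Runtime = 1.5 h/day × 28 days = 42 h
television: 0.22 kW × 42 h = 9.24 kWh
Total energy = 1332.075 kWh
Cost = 1332.075 × £0.23 = £306.38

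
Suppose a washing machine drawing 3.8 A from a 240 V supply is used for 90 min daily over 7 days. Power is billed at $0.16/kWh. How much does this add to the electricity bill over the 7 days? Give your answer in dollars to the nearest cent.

$1.53

Power = 3.8 A × 240 V = 912 W = 0.912 kW
Runtime = 90 min × 7 = 630 min = 10.5 h
Energy = 0.912 kW × 10.5 h = 9.576 kWh
Cost = 9.576 kWh × $0.16/kWh = $1.53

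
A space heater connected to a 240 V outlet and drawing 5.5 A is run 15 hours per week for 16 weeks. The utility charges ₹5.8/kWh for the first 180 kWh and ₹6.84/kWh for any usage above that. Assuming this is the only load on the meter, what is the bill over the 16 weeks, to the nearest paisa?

₹1979.71

Power = 5.5 A × 240 V = 1320 W = 1.32 kW
Runtime = 15 h/week × 16 weeks = 240 h
Energy = 1.32 kW × 240 h = 316.8 kWh
Tier 1 (0–180 kWh): 180 × ₹5.8 = ₹1044
Above 180 kWh: 136.8 × ₹6.84 = ₹935.712
Bill = ₹1979.71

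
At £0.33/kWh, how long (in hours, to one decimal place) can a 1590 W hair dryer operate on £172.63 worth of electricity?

Energy available = £172.63 ÷ £0.33/kWh = 523.1212 kWh
Hours = 523.1212 kWh ÷ 1.59 kW = 329.0 h

329.0 h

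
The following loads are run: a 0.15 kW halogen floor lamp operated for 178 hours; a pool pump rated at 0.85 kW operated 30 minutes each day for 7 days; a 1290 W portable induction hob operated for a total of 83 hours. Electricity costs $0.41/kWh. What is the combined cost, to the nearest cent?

halogen floor lamp: 0.15 kW × 178 h = 26.7 kWh
pool pump: Runtime = 30 min × 7 = 210 min = 3.5 h
pool pump: 0.85 kW × 3.5 h = 2.975 kWh
portable induction hob: 1.29 kW × 83 h = 107.07 kWh
Total energy = 136.745 kWh
Cost = 136.745 × $0.41 = $56.07

$56.07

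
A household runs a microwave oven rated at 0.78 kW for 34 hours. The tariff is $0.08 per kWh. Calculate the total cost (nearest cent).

Energy = 0.78 kW × 34 h = 26.52 kWh
Cost = 26.52 kWh × $0.08/kWh = $2.12

$2.12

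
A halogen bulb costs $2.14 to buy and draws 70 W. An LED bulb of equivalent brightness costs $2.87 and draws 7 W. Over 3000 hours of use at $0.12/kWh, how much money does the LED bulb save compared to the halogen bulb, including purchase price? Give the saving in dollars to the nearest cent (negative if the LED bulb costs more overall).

halogen bulb: $2.14 + (70/1000) kW × 3000 h × $0.12 = $2.14 + $25.2 = $27.34
LED bulb: $2.87 + (7/1000) kW × 3000 h × $0.12 = $2.87 + $2.52 = $5.39
Saving = $27.34 − $5.39 = $21.95

$21.95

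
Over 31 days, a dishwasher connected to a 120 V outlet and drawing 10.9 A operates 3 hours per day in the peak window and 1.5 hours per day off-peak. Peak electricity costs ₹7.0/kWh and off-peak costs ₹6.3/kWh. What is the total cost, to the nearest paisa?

Power = 10.9 A × 120 V = 1308 W = 1.308 kW
Peak energy = 1.308 kW × 3 h × 31 = 121.644 kWh
Off-peak energy = 1.308 kW × 1.5 h × 31 = 60.822 kWh
Cost = 121.644 × ₹7.0 + 60.822 × ₹6.3 = ₹851.508 + ₹383.1786 = ₹1234.69

₹1234.69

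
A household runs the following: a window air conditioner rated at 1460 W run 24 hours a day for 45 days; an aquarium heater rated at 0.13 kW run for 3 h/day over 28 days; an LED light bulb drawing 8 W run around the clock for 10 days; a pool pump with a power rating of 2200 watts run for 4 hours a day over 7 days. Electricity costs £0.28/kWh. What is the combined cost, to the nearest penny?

£462.35

window air conditioner: Runtime = 24 h × 45 = 1080 h
window air conditioner: 1.46 kW × 1080 h = 1576.8 kWh
aquarium heater: Runtime = 3 h/day × 28 days = 84 h
aquarium heater: 0.13 kW × 84 h = 10.92 kWh
LED light bulb: Runtime = 24 h × 10 = 240 h
LED light bulb: 0.008 kW × 240 h = 1.92 kWh
pool pump: Runtime = 4 h/day × 7 days = 28 h
pool pump: 2.2 kW × 28 h = 61.6 kWh
Total energy = 1651.24 kWh
Cost = 1651.24 × £0.28 = £462.35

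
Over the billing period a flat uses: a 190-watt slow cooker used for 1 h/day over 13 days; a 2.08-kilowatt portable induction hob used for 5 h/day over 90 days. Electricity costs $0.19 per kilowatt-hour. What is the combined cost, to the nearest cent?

slow cooker: Runtime = 1 h/day × 13 days = 13 h
slow cooker: 0.19 kW × 13 h = 2.47 kWh
portable induction hob: Runtime = 5 h/day × 90 days = 450 h
portable induction hob: 2.08 kW × 450 h = 936 kWh
Total energy = 938.47 kWh
Cost = 938.47 × $0.19 = $178.31

$178.31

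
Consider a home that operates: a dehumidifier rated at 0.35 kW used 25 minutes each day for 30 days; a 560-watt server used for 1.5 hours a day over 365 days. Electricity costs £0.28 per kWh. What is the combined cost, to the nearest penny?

dehumidifier: Runtime = 25 min × 30 = 750 min = 12.5 h
dehumidifier: 0.35 kW × 12.5 h = 4.375 kWh
server: Runtime = 1.5 h/day × 365 days = 547.5 h
server: 0.56 kW × 547.5 h = 306.6 kWh
Total energy = 310.975 kWh
Cost = 310.975 × £0.28 = £87.07

£87.07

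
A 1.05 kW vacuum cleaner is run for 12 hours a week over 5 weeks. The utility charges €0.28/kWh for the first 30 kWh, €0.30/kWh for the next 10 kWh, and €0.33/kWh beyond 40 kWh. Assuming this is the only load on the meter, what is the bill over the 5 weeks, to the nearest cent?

€18.99

Runtime = 12 h/week × 5 weeks = 60 h
Energy = 1.05 kW × 60 h = 63 kWh
Tier 1 (0–30 kWh): 30 × €0.28 = €8.4
Tier 2 (30–40 kWh): 10 × €0.30 = €3
Above 40 kWh: 23 × €0.33 = €7.59
Bill = €18.99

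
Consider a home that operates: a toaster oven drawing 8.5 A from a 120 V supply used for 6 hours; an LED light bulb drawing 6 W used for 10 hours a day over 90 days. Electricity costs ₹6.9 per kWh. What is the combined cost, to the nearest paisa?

toaster oven: Power = 8.5 A × 120 V = 1020 W = 1.02 kW
toaster oven: 1.02 kW × 6 h = 6.12 kWh
LED light bulb: Runtime = 10 h/day × 90 days = 900 h
LED light bulb: 0.006 kW × 900 h = 5.4 kWh
Total energy = 11.52 kWh
Cost = 11.52 × ₹6.9 = ₹79.49

₹79.49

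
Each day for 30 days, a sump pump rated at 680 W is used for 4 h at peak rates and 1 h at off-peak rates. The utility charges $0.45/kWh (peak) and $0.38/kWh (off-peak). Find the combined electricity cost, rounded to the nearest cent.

Peak energy = 0.68 kW × 4 h × 30 = 81.6 kWh
Off-peak energy = 0.68 kW × 1 h × 30 = 20.4 kWh
Cost = 81.6 × $0.45 + 20.4 × $0.38 = $36.72 + $7.752 = $44.47

$44.47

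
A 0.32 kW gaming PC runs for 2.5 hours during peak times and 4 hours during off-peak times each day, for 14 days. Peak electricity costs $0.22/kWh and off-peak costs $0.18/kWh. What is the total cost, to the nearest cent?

Peak energy = 0.32 kW × 2.5 h × 14 = 11.2 kWh
Off-peak energy = 0.32 kW × 4 h × 14 = 17.92 kWh
Cost = 11.2 × $0.22 + 17.92 × $0.18 = $2.464 + $3.2256 = $5.69

$5.69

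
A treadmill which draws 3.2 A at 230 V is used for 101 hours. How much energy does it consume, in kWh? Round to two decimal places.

Power = 3.2 A × 230 V = 736 W = 0.736 kW
Energy = 0.736 kW × 101 h = 74.336 kWh ≈ 74.34 kWh

74.34 kWh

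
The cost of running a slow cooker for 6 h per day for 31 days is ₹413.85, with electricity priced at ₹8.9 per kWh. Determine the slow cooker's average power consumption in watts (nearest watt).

250 W

Energy = ₹413.85 ÷ ₹8.9/kWh = 46.5 kWh
Runtime = 6 h/day × 31 days = 186 h
Power = 46.5 kWh ÷ 186 h = 0.25 kW = 250 W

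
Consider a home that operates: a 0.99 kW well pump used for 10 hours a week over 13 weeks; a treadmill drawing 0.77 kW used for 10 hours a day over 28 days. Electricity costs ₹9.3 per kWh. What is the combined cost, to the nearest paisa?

₹3201.99

well pump: Runtime = 10 h/week × 13 weeks = 130 h
well pump: 0.99 kW × 130 h = 128.7 kWh
treadmill: Runtime = 10 h/day × 28 days = 280 h
treadmill: 0.77 kW × 280 h = 215.6 kWh
Total energy = 344.3 kWh
Cost = 344.3 × ₹9.3 = ₹3201.99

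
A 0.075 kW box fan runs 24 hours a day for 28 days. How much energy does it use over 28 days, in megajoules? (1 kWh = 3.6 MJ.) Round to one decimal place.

Runtime = 24 h × 28 = 672 h
Energy = 0.075 kW × 672 h = 50.4 kWh
= 50.4 × 3.6 MJ = 181.4 MJ

181.4 MJ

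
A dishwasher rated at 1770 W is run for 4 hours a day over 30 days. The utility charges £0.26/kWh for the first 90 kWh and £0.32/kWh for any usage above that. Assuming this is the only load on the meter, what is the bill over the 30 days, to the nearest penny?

Runtime = 4 h/day × 30 days = 120 h
Energy = 1.77 kW × 120 h = 212.4 kWh
Tier 1 (0–90 kWh): 90 × £0.26 = £23.4
Above 90 kWh: 122.4 × £0.32 = £39.168
Bill = £62.57

£62.57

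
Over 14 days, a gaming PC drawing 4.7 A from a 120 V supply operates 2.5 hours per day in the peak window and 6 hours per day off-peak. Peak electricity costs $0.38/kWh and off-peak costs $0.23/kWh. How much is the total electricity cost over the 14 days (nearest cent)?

$18.40

Power = 4.7 A × 120 V = 564 W = 0.564 kW
Peak energy = 0.564 kW × 2.5 h × 14 = 19.74 kWh
Off-peak energy = 0.564 kW × 6 h × 14 = 47.376 kWh
Cost = 19.74 × $0.38 + 47.376 × $0.23 = $7.5012 + $10.89648 = $18.40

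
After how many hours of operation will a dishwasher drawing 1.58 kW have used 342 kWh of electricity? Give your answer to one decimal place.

Hours = 342 kWh ÷ 1.58 kW = 216.5 h

216.5 h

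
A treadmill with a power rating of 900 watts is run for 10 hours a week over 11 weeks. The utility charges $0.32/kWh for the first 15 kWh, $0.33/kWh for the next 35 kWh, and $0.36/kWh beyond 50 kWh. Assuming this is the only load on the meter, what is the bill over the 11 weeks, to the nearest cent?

Runtime = 10 h/week × 11 weeks = 110 h
Energy = 0.9 kW × 110 h = 99 kWh
Tier 1 (0–15 kWh): 15 × $0.32 = $4.8
Tier 2 (15–50 kWh): 35 × $0.33 = $11.55
Above 50 kWh: 49 × $0.36 = $17.64
Bill = $33.99

$33.99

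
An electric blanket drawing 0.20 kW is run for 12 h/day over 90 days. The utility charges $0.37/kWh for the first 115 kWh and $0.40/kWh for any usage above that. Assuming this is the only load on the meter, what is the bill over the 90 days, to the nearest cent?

$82.95

Runtime = 12 h/day × 90 days = 1080 h
Energy = 0.2 kW × 1080 h = 216 kWh
Tier 1 (0–115 kWh): 115 × $0.37 = $42.55
Above 115 kWh: 101 × $0.40 = $40.4
Bill = $82.95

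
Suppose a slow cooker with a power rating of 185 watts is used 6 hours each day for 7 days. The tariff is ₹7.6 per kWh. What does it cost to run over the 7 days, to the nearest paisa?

₹59.05

Runtime = 6 h/day × 7 days = 42 h
Energy = 0.185 kW × 42 h = 7.77 kWh
Cost = 7.77 kWh × ₹7.6/kWh = ₹59.05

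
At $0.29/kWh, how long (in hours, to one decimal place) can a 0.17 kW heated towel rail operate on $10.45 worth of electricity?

Energy available = $10.45 ÷ $0.29/kWh = 36.0345 kWh
Hours = 36.0345 kWh ÷ 0.17 kW = 212.0 h

212.0 h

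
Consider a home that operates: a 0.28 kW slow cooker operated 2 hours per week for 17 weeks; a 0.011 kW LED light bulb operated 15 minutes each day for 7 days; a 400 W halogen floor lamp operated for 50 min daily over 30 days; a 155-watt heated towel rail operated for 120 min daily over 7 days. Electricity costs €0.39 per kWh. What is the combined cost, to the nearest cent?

slow cooker: Runtime = 2 h/week × 17 weeks = 34 h
slow cooker: 0.28 kW × 34 h = 9.52 kWh
LED light bulb: Runtime = 15 min × 7 = 105 min = 1.75 h
LED light bulb: 0.011 kW × 1.75 h = 0.01925 kWh
halogen floor lamp: Runtime = 50 min × 30 = 1500 min = 25 h
halogen floor lamp: 0.4 kW × 25 h = 10 kWh
heated towel rail: Runtime = 120 min × 7 = 840 min = 14 h
heated towel rail: 0.155 kW × 14 h = 2.17 kWh
Total energy = 21.70925 kWh
Cost = 21.70925 × €0.39 = €8.47

€8.47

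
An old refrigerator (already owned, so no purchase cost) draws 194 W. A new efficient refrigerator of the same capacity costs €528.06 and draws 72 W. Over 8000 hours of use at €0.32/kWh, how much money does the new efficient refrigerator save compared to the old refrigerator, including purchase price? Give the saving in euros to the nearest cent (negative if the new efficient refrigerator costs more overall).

-€215.74

old refrigerator: €0.00 + (194/1000) kW × 8000 h × €0.32 = €0.00 + €496.64 = €496.64
new efficient refrigerator: €528.06 + (72/1000) kW × 8000 h × €0.32 = €528.06 + €184.32 = €712.38
Saving = €496.64 − €712.38 = −€215.74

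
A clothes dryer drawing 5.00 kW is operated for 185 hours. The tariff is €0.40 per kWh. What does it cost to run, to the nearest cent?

Energy = 5 kW × 185 h = 925 kWh
Cost = 925 kWh × €0.40/kWh = €370.00

€370.00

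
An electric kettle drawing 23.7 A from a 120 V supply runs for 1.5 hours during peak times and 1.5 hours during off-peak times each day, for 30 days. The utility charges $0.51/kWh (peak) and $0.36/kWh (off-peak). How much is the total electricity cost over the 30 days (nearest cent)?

$111.34

Power = 23.7 A × 120 V = 2844 W = 2.844 kW
Peak energy = 2.844 kW × 1.5 h × 30 = 127.98 kWh
Off-peak energy = 2.844 kW × 1.5 h × 30 = 127.98 kWh
Cost = 127.98 × $0.51 + 127.98 × $0.36 = $65.2698 + $46.0728 = $111.34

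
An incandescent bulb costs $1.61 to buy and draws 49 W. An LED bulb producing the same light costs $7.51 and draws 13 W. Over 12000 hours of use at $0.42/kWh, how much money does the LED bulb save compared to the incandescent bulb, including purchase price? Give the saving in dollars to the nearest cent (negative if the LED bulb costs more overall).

$175.54

incandescent bulb: $1.61 + (49/1000) kW × 12000 h × $0.42 = $1.61 + $246.96 = $248.57
LED bulb: $7.51 + (13/1000) kW × 12000 h × $0.42 = $7.51 + $65.52 = $73.03
Saving = $248.57 − $73.03 = $175.54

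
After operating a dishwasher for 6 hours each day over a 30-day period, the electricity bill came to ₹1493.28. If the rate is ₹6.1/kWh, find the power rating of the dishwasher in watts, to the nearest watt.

Energy = ₹1493.28 ÷ ₹6.1/kWh = 244.8 kWh
Runtime = 6 h/day × 30 days = 180 h
Power = 244.8 kWh ÷ 180 h = 1.36 kW = 1360 W

1360 W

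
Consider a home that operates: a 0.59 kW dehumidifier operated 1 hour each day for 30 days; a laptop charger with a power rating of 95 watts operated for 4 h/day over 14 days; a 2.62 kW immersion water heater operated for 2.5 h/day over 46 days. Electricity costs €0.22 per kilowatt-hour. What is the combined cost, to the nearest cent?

€71.35

dehumidifier: Runtime = 1 h/day × 30 days = 30 h
dehumidifier: 0.59 kW × 30 h = 17.7 kWh
laptop charger: Runtime = 4 h/day × 14 days = 56 h
laptop charger: 0.095 kW × 56 h = 5.32 kWh
immersion water heater: Runtime = 2.5 h/day × 46 days = 115 h
immersion water heater: 2.62 kW × 115 h = 301.3 kWh
Total energy = 324.32 kWh
Cost = 324.32 × €0.22 = €71.35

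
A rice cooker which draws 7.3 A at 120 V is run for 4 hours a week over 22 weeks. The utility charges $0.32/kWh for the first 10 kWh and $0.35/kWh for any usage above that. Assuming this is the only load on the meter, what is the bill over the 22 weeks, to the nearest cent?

$26.68

Power = 7.3 A × 120 V = 876 W = 0.876 kW
Runtime = 4 h/week × 22 weeks = 88 h
Energy = 0.876 kW × 88 h = 77.088 kWh
Tier 1 (0–10 kWh): 10 × $0.32 = $3.2
Above 10 kWh: 67.088 × $0.35 = $23.4808
Bill = $26.68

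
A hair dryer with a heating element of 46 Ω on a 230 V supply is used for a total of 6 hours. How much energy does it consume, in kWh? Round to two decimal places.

Power = V²/R = 230²/46 = 1150 W = 1.15 kW
Energy = 1.15 kW × 6 h = 6.9 kWh

6.90 kWh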